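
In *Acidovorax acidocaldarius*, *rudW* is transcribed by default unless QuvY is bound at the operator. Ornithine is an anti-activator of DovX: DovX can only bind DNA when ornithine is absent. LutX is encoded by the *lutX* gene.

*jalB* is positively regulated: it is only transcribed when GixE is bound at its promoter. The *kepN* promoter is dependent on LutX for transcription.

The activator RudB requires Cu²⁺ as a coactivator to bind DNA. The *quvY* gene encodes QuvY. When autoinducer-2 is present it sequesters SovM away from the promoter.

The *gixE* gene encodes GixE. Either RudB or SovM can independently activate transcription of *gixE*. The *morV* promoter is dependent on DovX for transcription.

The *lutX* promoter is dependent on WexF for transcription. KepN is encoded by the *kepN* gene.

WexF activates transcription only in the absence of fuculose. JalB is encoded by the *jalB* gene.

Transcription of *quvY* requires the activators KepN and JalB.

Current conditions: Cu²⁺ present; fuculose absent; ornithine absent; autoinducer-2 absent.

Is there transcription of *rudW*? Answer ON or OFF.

OFF

Fuculose is absent, so WexF is active.
No repressor is bound and WexF is active, so *lutX* is transcribed.
So LutX is produced and active.
No repressor is bound and LutX is active, so *kepN* is transcribed.
So KepN is produced and active.
Cu²⁺ is present, so RudB is active.
Autoinducer-2 is absent, so SovM is active.
Activator RudB is present, so *gixE* is transcribed.
So GixE is produced and active.
No repressor is bound and GixE is active, so *jalB* is transcribed.
So JalB is produced and active.
No repressor is bound and KepN and JalB are active, so *quvY* is transcribed.
So QuvY is produced and active.
With repressor QuvY bound, *rudW* is not transcribed.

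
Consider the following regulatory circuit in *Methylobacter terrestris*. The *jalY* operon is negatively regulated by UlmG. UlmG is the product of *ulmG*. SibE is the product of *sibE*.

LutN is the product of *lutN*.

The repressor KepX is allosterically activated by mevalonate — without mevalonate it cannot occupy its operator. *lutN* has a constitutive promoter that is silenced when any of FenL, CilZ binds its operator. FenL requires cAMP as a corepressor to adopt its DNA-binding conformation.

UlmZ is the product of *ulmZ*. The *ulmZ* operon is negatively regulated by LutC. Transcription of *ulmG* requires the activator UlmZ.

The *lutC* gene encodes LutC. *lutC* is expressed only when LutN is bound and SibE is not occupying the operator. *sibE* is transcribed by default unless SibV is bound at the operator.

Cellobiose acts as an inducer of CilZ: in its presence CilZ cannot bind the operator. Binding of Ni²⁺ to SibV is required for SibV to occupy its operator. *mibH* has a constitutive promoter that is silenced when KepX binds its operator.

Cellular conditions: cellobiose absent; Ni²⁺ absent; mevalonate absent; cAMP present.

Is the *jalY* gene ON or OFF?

Ni²⁺ is absent, so SibV is inactive.
With no repressor bound, *sibE* is transcribed.
So SibE is produced and active.
cAMP is present, so FenL is active.
Cellobiose is absent, so CilZ is active.
With repressor FenL bound, *lutN* is not transcribed.
So LutN is not produced.
With repressor SibE bound, *lutC* is not transcribed.
So LutC is not produced.
With no repressor bound, *ulmZ* is transcribed.
So UlmZ is produced and active.
No repressor is bound and UlmZ is active, so *ulmG* is transcribed.
So UlmG is produced and active.
With repressor UlmG bound, *jalY* is not transcribed.

OFF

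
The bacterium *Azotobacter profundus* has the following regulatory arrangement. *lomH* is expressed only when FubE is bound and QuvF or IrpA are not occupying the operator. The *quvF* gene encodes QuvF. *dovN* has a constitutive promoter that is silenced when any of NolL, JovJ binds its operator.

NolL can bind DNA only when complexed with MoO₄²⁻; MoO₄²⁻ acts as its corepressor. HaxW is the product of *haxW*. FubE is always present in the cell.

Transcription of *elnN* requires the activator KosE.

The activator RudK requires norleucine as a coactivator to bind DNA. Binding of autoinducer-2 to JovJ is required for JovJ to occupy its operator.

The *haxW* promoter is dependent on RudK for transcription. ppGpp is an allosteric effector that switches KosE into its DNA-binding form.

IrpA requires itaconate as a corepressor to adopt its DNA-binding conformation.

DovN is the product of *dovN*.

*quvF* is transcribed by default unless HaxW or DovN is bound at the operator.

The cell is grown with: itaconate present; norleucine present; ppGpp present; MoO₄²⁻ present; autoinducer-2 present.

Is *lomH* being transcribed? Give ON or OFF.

Norleucine is present, so RudK is active.
No repressor is bound and RudK is active, so *haxW* is transcribed.
So HaxW is produced and active.
MoO₄²⁻ is present, so NolL is active.
Autoinducer-2 is present, so JovJ is active.
With repressor NolL bound, *dovN* is not transcribed.
So DovN is not produced.
With repressor HaxW bound, *quvF* is not transcribed.
So QuvF is not produced.
FubE is produced constitutively and is active.
Itaconate is present, so IrpA is active.
With repressor IrpA bound, *lomH* is not transcribed.

OFF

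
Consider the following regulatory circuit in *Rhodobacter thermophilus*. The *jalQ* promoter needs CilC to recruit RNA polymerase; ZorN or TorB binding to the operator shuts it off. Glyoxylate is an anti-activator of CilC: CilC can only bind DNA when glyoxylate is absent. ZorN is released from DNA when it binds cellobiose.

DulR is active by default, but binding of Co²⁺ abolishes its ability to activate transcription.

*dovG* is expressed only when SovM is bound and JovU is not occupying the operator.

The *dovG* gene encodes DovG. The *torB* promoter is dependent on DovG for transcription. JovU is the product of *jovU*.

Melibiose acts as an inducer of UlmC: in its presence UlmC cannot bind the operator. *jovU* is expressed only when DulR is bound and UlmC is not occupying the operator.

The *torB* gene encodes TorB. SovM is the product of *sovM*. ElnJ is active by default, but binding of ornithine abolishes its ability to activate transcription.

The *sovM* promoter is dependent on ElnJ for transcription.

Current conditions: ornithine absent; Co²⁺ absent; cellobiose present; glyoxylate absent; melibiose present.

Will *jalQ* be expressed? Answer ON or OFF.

Cellobiose is present, so ZorN is inactive.
Glyoxylate is absent, so CilC is active.
Ornithine is absent, so ElnJ is active.
No repressor is bound and ElnJ is active, so *sovM* is transcribed.
So SovM is produced and active.
Co²⁺ is absent, so DulR is active.
Melibiose is present, so UlmC is inactive.
No repressor is bound and DulR is active, so *jovU* is transcribed.
So JovU is produced and active.
With repressor JovU bound, *dovG* is not transcribed.
So DovG is not produced.
Required activator DovG is absent, so *torB* is not transcribed.
So TorB is not produced.
No repressor is bound and CilC is active, so *jalQ* is transcribed.

ON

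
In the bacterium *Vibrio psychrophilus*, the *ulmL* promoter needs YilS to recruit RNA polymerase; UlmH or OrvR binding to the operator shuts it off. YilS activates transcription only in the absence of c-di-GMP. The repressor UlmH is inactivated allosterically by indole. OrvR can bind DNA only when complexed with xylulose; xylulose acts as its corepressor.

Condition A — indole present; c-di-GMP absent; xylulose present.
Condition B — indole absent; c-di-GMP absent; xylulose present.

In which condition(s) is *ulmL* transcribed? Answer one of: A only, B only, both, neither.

Condition A:
Indole is present, so UlmH is inactive.
c-di-GMP is absent, so YilS is active.
Xylulose is present, so OrvR is active.
With repressor OrvR bound, *ulmL* is not transcribed.
→ *ulmL* is OFF in A.
Condition B:
Indole is absent, so UlmH is active.
c-di-GMP is absent, so YilS is active.
Xylulose is present, so OrvR is active.
With repressor UlmH bound, *ulmL* is not transcribed.
→ *ulmL* is OFF in B.

neither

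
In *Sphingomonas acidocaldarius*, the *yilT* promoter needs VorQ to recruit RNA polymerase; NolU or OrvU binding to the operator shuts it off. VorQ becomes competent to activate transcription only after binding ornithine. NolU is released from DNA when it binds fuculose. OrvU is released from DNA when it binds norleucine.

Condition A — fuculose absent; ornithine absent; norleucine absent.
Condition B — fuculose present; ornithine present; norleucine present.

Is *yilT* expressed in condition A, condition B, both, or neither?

B only

Condition A:
Fuculose is absent, so NolU is active.
Ornithine is absent, so VorQ is inactive.
Norleucine is absent, so OrvU is active.
With repressor NolU bound, *yilT* is not transcribed.
→ *yilT* is OFF in A.
Condition B:
Fuculose is present, so NolU is inactive.
Ornithine is present, so VorQ is active.
Norleucine is present, so OrvU is inactive.
No repressor is bound and VorQ is active, so *yilT* is transcribed.
→ *yilT* is ON in B.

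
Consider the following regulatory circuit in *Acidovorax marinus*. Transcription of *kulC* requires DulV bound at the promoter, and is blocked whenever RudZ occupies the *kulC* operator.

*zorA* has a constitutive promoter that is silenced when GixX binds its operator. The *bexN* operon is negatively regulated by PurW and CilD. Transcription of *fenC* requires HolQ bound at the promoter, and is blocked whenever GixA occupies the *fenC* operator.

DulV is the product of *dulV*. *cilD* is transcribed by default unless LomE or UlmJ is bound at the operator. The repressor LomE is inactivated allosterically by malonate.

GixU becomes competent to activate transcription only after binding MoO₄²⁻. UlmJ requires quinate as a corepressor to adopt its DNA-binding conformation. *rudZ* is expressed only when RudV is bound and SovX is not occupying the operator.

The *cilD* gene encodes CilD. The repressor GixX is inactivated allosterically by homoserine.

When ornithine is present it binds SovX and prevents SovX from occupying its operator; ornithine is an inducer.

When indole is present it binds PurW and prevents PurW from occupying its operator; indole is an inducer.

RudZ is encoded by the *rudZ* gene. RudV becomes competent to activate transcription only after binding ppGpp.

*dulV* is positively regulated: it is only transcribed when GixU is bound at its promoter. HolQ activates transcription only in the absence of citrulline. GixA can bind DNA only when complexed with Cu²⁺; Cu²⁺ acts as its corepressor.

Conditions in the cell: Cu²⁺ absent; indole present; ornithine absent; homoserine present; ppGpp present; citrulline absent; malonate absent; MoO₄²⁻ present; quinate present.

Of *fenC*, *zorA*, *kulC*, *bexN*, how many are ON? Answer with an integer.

Citrulline is absent, so HolQ is active.
Cu²⁺ is absent, so GixA is inactive.
No repressor is bound and HolQ is active, so *fenC* is transcribed.
→ *fenC* is ON.
Homoserine is present, so GixX is inactive.
With no repressor bound, *zorA* is transcribed.
→ *zorA* is ON.
MoO₄²⁻ is present, so GixU is active.
No repressor is bound and GixU is active, so *dulV* is transcribed.
So DulV is produced and active.
Ornithine is absent, so SovX is active.
ppGpp is present, so RudV is active.
With repressor SovX bound, *rudZ* is not transcribed.
So RudZ is not produced.
No repressor is bound and DulV is active, so *kulC* is transcribed.
→ *kulC* is ON.
Indole is present, so PurW is inactive.
Malonate is absent, so LomE is active.
Quinate is present, so UlmJ is active.
With repressor LomE bound, *cilD* is not transcribed.
So CilD is not produced.
With no repressor bound, *bexN* is transcribed.
→ *bexN* is ON.
4 of the 4 genes are transcribed.

4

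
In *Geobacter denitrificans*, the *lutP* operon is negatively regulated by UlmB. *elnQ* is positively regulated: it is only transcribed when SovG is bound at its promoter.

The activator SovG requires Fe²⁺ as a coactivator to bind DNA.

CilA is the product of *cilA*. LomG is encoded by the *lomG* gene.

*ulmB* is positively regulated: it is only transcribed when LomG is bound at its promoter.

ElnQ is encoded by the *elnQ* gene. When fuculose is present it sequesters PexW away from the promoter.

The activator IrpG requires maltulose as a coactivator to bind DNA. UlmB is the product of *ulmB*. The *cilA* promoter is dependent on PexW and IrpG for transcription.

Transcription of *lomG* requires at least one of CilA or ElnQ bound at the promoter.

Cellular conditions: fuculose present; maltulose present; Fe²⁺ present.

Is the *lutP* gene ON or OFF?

OFF

Fuculose is present, so PexW is inactive.
Maltulose is present, so IrpG is active.
Required activator PexW is absent, so *cilA* is not transcribed.
So CilA is not produced.
Fe²⁺ is present, so SovG is active.
No repressor is bound and SovG is active, so *elnQ* is transcribed.
So ElnQ is produced and active.
Activator ElnQ is present, so *lomG* is transcribed.
So LomG is produced and active.
No repressor is bound and LomG is active, so *ulmB* is transcribed.
So UlmB is produced and active.
With repressor UlmB bound, *lutP* is not transcribed.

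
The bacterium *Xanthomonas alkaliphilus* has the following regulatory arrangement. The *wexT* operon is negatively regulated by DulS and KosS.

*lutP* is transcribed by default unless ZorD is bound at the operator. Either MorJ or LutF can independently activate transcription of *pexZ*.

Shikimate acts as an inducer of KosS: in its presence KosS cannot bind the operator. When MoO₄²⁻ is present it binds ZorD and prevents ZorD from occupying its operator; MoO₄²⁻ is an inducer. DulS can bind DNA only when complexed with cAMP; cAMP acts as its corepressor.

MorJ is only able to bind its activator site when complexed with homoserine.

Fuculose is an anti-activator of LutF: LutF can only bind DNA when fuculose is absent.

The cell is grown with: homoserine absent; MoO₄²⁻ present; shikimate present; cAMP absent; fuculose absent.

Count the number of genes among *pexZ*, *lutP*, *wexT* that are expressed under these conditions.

3

Homoserine is absent, so MorJ is inactive.
Fuculose is absent, so LutF is active.
Activator LutF is present, so *pexZ* is transcribed.
→ *pexZ* is ON.
MoO₄²⁻ is present, so ZorD is inactive.
With no repressor bound, *lutP* is transcribed.
→ *lutP* is ON.
cAMP is absent, so DulS is inactive.
Shikimate is present, so KosS is inactive.
With no repressor bound, *wexT* is transcribed.
→ *wexT* is ON.
3 of the 3 genes are transcribed.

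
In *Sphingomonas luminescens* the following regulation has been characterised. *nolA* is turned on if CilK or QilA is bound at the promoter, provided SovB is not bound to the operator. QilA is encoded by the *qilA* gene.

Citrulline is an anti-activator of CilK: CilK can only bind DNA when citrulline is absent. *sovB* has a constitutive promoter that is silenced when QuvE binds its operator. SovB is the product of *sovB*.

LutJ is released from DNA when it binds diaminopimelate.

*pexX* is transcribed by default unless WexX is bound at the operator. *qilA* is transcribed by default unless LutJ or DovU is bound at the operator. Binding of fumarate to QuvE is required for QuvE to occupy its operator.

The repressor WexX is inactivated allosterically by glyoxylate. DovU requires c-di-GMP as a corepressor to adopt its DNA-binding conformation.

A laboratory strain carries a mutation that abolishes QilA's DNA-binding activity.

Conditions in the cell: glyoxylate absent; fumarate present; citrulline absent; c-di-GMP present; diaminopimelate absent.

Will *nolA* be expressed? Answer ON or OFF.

Citrulline is absent, so CilK is active.
QilA is non-functional in this strain, so it has no effect.
Fumarate is present, so QuvE is active.
With repressor QuvE bound, *sovB* is not transcribed.
So SovB is not produced.
Activator CilK is present, so *nolA* is transcribed.

ON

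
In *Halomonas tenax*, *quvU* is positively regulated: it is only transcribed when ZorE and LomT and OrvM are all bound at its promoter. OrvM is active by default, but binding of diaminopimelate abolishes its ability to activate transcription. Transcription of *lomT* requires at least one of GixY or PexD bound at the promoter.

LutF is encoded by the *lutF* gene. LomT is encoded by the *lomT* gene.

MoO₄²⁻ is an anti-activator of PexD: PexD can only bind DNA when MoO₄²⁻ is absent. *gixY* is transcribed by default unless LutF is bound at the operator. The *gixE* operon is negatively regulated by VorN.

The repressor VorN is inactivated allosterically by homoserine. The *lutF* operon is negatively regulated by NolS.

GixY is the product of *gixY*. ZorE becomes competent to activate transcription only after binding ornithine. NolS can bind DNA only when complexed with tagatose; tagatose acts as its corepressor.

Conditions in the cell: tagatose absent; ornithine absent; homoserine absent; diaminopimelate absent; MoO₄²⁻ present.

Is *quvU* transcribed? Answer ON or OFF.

Ornithine is absent, so ZorE is inactive.
Tagatose is absent, so NolS is inactive.
With no repressor bound, *lutF* is transcribed.
So LutF is produced and active.
With repressor LutF bound, *gixY* is not transcribed.
So GixY is not produced.
MoO₄²⁻ is present, so PexD is inactive.
No activator is available at the *lomT* promoter, so *lomT* is not transcribed.
So LomT is not produced.
Diaminopimelate is absent, so OrvM is active.
Required activator ZorE is absent, so *quvU* is not transcribed.

OFF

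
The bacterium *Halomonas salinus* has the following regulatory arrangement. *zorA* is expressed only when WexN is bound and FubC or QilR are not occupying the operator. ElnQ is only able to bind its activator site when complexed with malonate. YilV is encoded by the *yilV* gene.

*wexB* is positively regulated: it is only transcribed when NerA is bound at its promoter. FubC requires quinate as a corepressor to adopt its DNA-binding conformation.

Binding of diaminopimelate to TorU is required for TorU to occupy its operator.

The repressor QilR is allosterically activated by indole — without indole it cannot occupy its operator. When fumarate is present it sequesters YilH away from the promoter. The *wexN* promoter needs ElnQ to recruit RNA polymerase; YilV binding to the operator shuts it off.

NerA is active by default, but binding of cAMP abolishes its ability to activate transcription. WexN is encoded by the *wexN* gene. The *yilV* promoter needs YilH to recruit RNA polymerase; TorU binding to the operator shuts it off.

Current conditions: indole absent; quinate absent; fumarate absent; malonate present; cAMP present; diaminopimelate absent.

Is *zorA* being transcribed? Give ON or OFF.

OFF

Malonate is present, so ElnQ is active.
Diaminopimelate is absent, so TorU is inactive.
Fumarate is absent, so YilH is active.
No repressor is bound and YilH is active, so *yilV* is transcribed.
So YilV is produced and active.
With repressor YilV bound, *wexN* is not transcribed.
So WexN is not produced.
Quinate is absent, so FubC is inactive.
Indole is absent, so QilR is inactive.
Required activator WexN is absent, so *zorA* is not transcribed.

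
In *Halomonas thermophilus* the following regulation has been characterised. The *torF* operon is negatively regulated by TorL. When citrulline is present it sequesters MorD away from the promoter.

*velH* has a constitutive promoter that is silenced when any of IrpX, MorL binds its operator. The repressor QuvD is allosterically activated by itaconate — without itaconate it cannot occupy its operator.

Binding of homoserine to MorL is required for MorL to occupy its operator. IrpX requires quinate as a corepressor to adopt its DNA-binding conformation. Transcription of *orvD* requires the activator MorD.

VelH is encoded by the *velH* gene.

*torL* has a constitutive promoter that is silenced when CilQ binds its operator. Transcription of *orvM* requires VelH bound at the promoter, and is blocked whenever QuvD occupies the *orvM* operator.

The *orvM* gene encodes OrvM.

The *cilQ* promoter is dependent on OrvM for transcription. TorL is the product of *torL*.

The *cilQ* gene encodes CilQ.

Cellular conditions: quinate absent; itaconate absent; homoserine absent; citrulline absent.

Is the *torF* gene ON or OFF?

ON

Quinate is absent, so IrpX is inactive.
Homoserine is absent, so MorL is inactive.
With no repressor bound, *velH* is transcribed.
So VelH is produced and active.
Itaconate is absent, so QuvD is inactive.
No repressor is bound and VelH is active, so *orvM* is transcribed.
So OrvM is produced and active.
No repressor is bound and OrvM is active, so *cilQ* is transcribed.
So CilQ is produced and active.
With repressor CilQ bound, *torL* is not transcribed.
So TorL is not produced.
With no repressor bound, *torF* is transcribed.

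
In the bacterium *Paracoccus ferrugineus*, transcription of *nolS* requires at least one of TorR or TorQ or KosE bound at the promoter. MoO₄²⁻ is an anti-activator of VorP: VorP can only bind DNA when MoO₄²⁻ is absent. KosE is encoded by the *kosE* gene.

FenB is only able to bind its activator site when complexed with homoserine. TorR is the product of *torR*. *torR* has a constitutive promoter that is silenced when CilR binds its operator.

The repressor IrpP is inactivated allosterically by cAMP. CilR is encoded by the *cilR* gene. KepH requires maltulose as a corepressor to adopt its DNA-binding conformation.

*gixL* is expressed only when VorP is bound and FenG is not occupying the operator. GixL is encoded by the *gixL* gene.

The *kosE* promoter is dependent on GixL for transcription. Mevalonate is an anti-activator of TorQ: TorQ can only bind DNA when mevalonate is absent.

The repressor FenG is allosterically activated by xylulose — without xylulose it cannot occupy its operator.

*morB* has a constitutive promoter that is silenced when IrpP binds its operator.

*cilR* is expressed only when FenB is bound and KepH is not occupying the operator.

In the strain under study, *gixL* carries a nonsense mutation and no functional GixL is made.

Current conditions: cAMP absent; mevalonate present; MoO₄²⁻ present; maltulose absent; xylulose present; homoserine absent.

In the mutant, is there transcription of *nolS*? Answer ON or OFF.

ON

Maltulose is absent, so KepH is inactive.
Homoserine is absent, so FenB is inactive.
Required activator FenB is absent, so *cilR* is not transcribed.
So CilR is not produced.
With no repressor bound, *torR* is transcribed.
So TorR is produced and active.
Mevalonate is present, so TorQ is inactive.
GixL is non-functional in this strain, so it has no effect.
Required activator GixL is absent, so *kosE* is not transcribed.
So KosE is not produced.
Activator TorR is present, so *nolS* is transcribed.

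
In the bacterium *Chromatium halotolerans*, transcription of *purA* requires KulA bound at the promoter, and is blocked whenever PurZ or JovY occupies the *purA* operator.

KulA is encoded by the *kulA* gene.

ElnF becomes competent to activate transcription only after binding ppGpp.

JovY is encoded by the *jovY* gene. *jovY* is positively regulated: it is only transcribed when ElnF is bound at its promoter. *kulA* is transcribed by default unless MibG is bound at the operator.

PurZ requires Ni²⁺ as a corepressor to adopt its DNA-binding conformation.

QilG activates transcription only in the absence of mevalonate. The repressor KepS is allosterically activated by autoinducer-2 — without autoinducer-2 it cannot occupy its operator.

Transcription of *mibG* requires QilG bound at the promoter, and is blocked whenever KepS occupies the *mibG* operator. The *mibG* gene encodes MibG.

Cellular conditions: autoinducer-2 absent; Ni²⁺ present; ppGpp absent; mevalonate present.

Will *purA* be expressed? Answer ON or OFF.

Ni²⁺ is present, so PurZ is active.
Mevalonate is present, so QilG is inactive.
Autoinducer-2 is absent, so KepS is inactive.
Required activator QilG is absent, so *mibG* is not transcribed.
So MibG is not produced.
With no repressor bound, *kulA* is transcribed.
So KulA is produced and active.
ppGpp is absent, so ElnF is inactive.
Required activator ElnF is absent, so *jovY* is not transcribed.
So JovY is not produced.
With repressor PurZ bound, *purA* is not transcribed.

OFF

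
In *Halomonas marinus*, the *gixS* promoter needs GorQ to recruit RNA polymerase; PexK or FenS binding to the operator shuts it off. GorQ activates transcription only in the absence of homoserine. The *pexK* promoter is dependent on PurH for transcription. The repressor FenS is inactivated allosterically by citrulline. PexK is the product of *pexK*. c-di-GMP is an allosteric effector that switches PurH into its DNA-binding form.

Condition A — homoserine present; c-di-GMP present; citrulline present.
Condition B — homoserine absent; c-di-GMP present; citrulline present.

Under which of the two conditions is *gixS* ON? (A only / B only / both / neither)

Condition A:
Homoserine is present, so GorQ is inactive.
c-di-GMP is present, so PurH is active.
No repressor is bound and PurH is active, so *pexK* is transcribed.
So PexK is produced and active.
Citrulline is present, so FenS is inactive.
With repressor PexK bound, *gixS* is not transcribed.
→ *gixS* is OFF in A.
Condition B:
Homoserine is absent, so GorQ is active.
c-di-GMP is present, so PurH is active.
No repressor is bound and PurH is active, so *pexK* is transcribed.
So PexK is produced and active.
Citrulline is present, so FenS is inactive.
With repressor PexK bound, *gixS* is not transcribed.
→ *gixS* is OFF in B.

neither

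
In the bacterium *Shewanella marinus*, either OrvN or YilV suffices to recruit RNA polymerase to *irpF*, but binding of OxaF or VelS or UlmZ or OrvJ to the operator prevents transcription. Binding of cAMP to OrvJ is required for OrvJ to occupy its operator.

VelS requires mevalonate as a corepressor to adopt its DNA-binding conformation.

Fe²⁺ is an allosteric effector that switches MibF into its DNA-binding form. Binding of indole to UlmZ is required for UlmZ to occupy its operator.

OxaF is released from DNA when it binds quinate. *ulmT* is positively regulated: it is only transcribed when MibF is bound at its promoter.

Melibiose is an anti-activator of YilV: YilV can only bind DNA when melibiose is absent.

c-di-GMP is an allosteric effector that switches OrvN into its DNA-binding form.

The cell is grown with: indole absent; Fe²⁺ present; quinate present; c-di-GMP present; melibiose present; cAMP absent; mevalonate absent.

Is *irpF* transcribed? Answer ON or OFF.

ON

Quinate is present, so OxaF is inactive.
c-di-GMP is present, so OrvN is active.
Melibiose is present, so YilV is inactive.
Mevalonate is absent, so VelS is inactive.
Indole is absent, so UlmZ is inactive.
cAMP is absent, so OrvJ is inactive.
Activator OrvN is present, so *irpF* is transcribed.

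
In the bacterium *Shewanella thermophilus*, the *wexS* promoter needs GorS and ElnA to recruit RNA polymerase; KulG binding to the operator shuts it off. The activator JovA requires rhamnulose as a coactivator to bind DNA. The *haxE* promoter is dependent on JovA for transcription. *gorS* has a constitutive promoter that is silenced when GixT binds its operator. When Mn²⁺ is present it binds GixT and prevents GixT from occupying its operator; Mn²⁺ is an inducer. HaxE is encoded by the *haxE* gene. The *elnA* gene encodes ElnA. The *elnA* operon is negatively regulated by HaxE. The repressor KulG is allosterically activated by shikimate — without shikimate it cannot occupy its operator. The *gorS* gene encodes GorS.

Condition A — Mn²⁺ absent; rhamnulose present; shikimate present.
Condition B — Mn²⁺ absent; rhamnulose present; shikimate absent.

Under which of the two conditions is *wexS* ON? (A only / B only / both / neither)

Condition A:
Mn²⁺ is absent, so GixT is active.
With repressor GixT bound, *gorS* is not transcribed.
So GorS is not produced.
Rhamnulose is present, so JovA is active.
No repressor is bound and JovA is active, so *haxE* is transcribed.
So HaxE is produced and active.
With repressor HaxE bound, *elnA* is not transcribed.
So ElnA is not produced.
Shikimate is present, so KulG is active.
With repressor KulG bound, *wexS* is not transcribed.
→ *wexS* is OFF in A.
Condition B:
Mn²⁺ is absent, so GixT is active.
With repressor GixT bound, *gorS* is not transcribed.
So GorS is not produced.
Rhamnulose is present, so JovA is active.
No repressor is bound and JovA is active, so *haxE* is transcribed.
So HaxE is produced and active.
With repressor HaxE bound, *elnA* is not transcribed.
So ElnA is not produced.
Shikimate is absent, so KulG is inactive.
Required activator GorS is absent, so *wexS* is not transcribed.
→ *wexS* is OFF in B.

neither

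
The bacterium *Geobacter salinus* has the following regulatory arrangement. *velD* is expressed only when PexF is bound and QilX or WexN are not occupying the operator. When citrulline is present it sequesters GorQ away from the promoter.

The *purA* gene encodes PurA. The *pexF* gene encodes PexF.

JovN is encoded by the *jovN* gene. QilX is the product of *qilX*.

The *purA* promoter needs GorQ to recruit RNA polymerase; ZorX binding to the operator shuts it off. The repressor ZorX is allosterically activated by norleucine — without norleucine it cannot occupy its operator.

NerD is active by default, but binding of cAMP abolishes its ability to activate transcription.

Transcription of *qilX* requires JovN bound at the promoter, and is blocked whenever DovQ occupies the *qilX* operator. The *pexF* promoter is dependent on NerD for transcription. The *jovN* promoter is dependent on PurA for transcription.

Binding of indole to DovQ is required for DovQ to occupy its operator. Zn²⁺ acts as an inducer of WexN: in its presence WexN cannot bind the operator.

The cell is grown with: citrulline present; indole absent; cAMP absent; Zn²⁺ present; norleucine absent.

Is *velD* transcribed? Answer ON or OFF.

ON

Indole is absent, so DovQ is inactive.
Norleucine is absent, so ZorX is inactive.
Citrulline is present, so GorQ is inactive.
Required activator GorQ is absent, so *purA* is not transcribed.
So PurA is not produced.
Required activator PurA is absent, so *jovN* is not transcribed.
So JovN is not produced.
Required activator JovN is absent, so *qilX* is not transcribed.
So QilX is not produced.
cAMP is absent, so NerD is active.
No repressor is bound and NerD is active, so *pexF* is transcribed.
So PexF is produced and active.
Zn²⁺ is present, so WexN is inactive.
No repressor is bound and PexF is active, so *velD* is transcribed.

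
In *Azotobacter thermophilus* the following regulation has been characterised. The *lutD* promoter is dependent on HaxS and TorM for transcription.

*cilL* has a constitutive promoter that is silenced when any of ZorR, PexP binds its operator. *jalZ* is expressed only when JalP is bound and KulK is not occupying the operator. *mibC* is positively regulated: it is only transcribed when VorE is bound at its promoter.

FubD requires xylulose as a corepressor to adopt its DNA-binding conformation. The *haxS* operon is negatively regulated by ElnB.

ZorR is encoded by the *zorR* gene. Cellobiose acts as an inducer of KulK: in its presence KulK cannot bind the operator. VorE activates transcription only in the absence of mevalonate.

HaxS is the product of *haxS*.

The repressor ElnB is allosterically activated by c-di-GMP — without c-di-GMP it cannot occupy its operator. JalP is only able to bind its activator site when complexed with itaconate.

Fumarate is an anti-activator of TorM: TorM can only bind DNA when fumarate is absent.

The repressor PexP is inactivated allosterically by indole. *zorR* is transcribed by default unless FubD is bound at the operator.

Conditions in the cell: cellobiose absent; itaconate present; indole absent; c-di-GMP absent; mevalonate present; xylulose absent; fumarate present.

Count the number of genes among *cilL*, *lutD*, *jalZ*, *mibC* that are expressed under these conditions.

Xylulose is absent, so FubD is inactive.
With no repressor bound, *zorR* is transcribed.
So ZorR is produced and active.
Indole is absent, so PexP is active.
With repressor ZorR bound, *cilL* is not transcribed.
→ *cilL* is OFF.
c-di-GMP is absent, so ElnB is inactive.
With no repressor bound, *haxS* is transcribed.
So HaxS is produced and active.
Fumarate is present, so TorM is inactive.
Required activator TorM is absent, so *lutD* is not transcribed.
→ *lutD* is OFF.
Cellobiose is absent, so KulK is active.
Itaconate is present, so JalP is active.
With repressor KulK bound, *jalZ* is not transcribed.
→ *jalZ* is OFF.
Mevalonate is present, so VorE is inactive.
Required activator VorE is absent, so *mibC* is not transcribed.
→ *mibC* is OFF.
0 of the 4 genes are transcribed.

0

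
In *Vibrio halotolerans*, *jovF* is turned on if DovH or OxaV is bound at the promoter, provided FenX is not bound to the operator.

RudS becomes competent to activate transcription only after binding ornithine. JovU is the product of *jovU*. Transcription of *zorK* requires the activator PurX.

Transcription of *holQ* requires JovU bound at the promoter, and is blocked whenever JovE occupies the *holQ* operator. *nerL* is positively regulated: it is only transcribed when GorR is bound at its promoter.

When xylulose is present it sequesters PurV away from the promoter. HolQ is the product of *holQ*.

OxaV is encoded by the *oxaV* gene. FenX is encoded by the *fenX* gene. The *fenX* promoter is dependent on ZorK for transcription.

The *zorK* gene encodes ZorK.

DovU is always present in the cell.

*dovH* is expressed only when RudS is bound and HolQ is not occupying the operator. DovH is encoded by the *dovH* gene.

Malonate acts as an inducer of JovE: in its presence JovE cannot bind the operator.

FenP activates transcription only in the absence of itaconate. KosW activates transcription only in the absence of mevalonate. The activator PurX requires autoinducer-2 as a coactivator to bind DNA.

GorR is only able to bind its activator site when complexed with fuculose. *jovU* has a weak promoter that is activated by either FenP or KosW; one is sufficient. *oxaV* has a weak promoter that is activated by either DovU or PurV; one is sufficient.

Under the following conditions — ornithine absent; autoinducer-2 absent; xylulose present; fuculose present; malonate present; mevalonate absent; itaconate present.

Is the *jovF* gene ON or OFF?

Malonate is present, so JovE is inactive.
Itaconate is present, so FenP is inactive.
Mevalonate is absent, so KosW is active.
Activator KosW is present, so *jovU* is transcribed.
So JovU is produced and active.
No repressor is bound and JovU is active, so *holQ* is transcribed.
So HolQ is produced and active.
Ornithine is absent, so RudS is inactive.
With repressor HolQ bound, *dovH* is not transcribed.
So DovH is not produced.
DovU is produced constitutively and is active.
Xylulose is present, so PurV is inactive.
Activator DovU is present, so *oxaV* is transcribed.
So OxaV is produced and active.
Autoinducer-2 is absent, so PurX is inactive.
Required activator PurX is absent, so *zorK* is not transcribed.
So ZorK is not produced.
Required activator ZorK is absent, so *fenX* is not transcribed.
So FenX is not produced.
Activator OxaV is present, so *jovF* is transcribed.

ON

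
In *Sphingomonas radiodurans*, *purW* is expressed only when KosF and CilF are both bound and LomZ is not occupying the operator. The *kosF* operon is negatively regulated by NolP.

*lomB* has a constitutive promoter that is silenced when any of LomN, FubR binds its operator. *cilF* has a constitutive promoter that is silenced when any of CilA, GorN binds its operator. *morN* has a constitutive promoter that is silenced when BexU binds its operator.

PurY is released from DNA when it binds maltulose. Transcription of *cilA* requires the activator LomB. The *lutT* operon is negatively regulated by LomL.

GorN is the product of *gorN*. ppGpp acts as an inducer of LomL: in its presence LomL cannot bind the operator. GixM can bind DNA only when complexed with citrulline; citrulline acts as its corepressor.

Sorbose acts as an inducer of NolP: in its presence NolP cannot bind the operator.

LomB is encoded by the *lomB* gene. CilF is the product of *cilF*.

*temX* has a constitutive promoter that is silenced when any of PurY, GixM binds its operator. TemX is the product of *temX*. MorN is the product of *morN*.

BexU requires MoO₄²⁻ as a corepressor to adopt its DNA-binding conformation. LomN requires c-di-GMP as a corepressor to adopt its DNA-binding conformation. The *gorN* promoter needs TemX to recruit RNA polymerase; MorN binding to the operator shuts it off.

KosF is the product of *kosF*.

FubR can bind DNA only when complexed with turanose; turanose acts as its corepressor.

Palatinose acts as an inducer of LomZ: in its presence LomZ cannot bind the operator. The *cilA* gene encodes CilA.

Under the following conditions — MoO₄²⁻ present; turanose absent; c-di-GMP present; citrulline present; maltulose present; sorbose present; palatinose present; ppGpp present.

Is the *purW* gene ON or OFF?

Palatinose is present, so LomZ is inactive.
Sorbose is present, so NolP is inactive.
With no repressor bound, *kosF* is transcribed.
So KosF is produced and active.
c-di-GMP is present, so LomN is active.
Turanose is absent, so FubR is inactive.
With repressor LomN bound, *lomB* is not transcribed.
So LomB is not produced.
Required activator LomB is absent, so *cilA* is not transcribed.
So CilA is not produced.
Maltulose is present, so PurY is inactive.
Citrulline is present, so GixM is active.
With repressor GixM bound, *temX* is not transcribed.
So TemX is not produced.
MoO₄²⁻ is present, so BexU is active.
With repressor BexU bound, *morN* is not transcribed.
So MorN is not produced.
Required activator TemX is absent, so *gorN* is not transcribed.
So GorN is not produced.
With no repressor bound, *cilF* is transcribed.
So CilF is produced and active.
No repressor is bound and KosF and CilF are active, so *purW* is transcribed.

ON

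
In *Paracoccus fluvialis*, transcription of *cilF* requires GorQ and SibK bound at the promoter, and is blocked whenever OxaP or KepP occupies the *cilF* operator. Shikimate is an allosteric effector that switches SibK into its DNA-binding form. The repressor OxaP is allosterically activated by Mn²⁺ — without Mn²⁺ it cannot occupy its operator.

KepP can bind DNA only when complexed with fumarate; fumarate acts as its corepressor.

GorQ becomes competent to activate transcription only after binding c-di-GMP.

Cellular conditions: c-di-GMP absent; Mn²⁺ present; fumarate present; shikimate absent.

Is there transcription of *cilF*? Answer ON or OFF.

OFF

Mn²⁺ is present, so OxaP is active.
Fumarate is present, so KepP is active.
c-di-GMP is absent, so GorQ is inactive.
Shikimate is absent, so SibK is inactive.
With repressor OxaP bound, *cilF* is not transcribed.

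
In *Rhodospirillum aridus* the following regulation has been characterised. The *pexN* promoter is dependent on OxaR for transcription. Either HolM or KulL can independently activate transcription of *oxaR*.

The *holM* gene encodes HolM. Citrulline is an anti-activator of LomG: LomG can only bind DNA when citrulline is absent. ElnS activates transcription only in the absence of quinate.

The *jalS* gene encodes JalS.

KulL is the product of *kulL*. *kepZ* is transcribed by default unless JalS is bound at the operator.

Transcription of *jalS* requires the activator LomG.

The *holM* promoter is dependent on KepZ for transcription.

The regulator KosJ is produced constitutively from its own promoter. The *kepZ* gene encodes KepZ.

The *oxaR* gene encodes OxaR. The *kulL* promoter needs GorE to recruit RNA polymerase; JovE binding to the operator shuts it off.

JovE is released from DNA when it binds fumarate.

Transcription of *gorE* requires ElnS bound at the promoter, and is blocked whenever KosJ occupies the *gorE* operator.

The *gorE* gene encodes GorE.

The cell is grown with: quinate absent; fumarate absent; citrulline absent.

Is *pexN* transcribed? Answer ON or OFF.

OFF

Citrulline is absent, so LomG is active.
No repressor is bound and LomG is active, so *jalS* is transcribed.
So JalS is produced and active.
With repressor JalS bound, *kepZ* is not transcribed.
So KepZ is not produced.
Required activator KepZ is absent, so *holM* is not transcribed.
So HolM is not produced.
KosJ is produced constitutively and is active.
Quinate is absent, so ElnS is active.
With repressor KosJ bound, *gorE* is not transcribed.
So GorE is not produced.
Fumarate is absent, so JovE is active.
With repressor JovE bound, *kulL* is not transcribed.
So KulL is not produced.
No activator is available at the *oxaR* promoter, so *oxaR* is not transcribed.
So OxaR is not produced.
Required activator OxaR is absent, so *pexN* is not transcribed.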